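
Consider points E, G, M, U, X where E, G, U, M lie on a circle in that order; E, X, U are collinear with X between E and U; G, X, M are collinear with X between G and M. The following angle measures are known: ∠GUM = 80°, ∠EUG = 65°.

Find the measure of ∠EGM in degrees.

∠EGM = 15°

1. ∠GEM = 100°  [cyclic EGUM, opposite ∠E+∠U]
2. ∠EMG = 65°  [same arc EG]
3. ∠EGM = 15°  [△EGM]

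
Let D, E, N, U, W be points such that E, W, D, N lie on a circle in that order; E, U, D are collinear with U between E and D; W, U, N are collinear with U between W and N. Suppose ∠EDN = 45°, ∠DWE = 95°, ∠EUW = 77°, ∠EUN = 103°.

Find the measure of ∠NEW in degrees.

∠NEW = 108°

1. ∠EWN = 45°  [same arc EN]
2. ∠DNE = 85°  [cyclic EWDN, opposite ∠W+∠N]
3. ∠DEN = 50°  [△EDN]
4. ∠ENW = 27°  [△EUN]
5. ∠NEW = 108°  [△EWN]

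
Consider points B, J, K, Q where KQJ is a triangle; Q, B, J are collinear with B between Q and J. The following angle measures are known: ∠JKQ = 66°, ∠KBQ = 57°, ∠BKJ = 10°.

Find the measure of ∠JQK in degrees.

1. ∠JBK = 123°  [linear pair at B on QJ]
2. ∠BJK = 47°  [△KBJ]
3. ∠KJQ = 47°  [B on ray JQ]
4. ∠JQK = 67°  [△KQJ]

∠JQK = 67°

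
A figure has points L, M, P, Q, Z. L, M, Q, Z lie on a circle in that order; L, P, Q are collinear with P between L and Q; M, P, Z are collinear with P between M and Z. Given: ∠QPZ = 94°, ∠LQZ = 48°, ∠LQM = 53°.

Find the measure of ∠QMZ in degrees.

1. ∠LPM = 94°  [vertical angles at P]
2. ∠MPQ = 86°  [linear pair at P on LQ]
3. ∠QMZ = 41°  [△MPQ]

∠QMZ = 41°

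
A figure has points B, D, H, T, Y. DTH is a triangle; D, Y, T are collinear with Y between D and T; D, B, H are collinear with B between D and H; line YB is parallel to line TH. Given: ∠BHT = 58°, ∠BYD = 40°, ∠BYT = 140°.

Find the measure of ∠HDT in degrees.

1. ∠DHT = 58°  [B on ray HD]
2. ∠DTH = 40°  [YB∥TH, corresponding at Y]
3. ∠HDT = 82°  [△DTH]

∠HDT = 82°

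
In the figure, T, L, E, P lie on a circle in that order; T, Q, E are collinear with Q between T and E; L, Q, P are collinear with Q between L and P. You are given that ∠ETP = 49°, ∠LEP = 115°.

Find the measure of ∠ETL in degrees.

1. ∠ELP = 49°  [same arc EP]
2. ∠EPL = 16°  [△LEP]
3. ∠ETL = 16°  [same arc LE]

∠ETL = 16°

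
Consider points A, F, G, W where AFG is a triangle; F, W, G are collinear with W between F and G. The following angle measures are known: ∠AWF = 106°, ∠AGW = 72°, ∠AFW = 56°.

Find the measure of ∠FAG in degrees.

1. ∠AGF = 72°  [W on ray GF]
2. ∠AFG = 56°  [W on ray FG]
3. ∠FAG = 52°  [△AFG]

∠FAG = 52°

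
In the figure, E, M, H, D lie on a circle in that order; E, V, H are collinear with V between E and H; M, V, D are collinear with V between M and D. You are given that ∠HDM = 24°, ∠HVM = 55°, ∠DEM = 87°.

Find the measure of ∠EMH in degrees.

∠EMH = 94°

1. ∠HEM = 24°  [same arc MH]
2. ∠DHM = 93°  [cyclic EMHD, opposite ∠E+∠H]
3. ∠DMH = 63°  [△MHD]
4. ∠EHM = 62°  [△MVH]
5. ∠EMH = 94°  [△EMH]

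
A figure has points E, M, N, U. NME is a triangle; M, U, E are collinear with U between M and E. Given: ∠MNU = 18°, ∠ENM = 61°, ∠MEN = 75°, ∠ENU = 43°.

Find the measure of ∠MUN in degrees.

∠MUN = 118°

1. ∠NEU = 75°  [U on ray EM]
2. ∠EUN = 62°  [△NUE]
3. ∠MUN = 118°  [linear pair at U on ME]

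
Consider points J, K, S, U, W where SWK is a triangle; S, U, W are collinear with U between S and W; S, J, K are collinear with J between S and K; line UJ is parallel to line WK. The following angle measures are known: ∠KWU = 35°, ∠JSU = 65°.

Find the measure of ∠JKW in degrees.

1. ∠KWS = 35°  [U on ray WS]
2. ∠KSW = 65°  [U on SW, J on SK]
3. ∠SKW = 80°  [△SWK]
4. ∠JKW = 80°  [J on ray KS]

∠JKW = 80°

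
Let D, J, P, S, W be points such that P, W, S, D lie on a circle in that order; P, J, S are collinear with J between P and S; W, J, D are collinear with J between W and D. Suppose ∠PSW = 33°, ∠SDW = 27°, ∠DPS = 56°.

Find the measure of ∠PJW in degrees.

∠PJW = 89°

1. ∠DWS = 56°  [same arc SD]
2. ∠SJW = 91°  [△WJS]
3. ∠PJW = 89°  [linear pair at J on PS]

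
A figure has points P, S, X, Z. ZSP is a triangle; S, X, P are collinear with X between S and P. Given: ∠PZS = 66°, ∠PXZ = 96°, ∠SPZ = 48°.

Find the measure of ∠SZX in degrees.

∠SZX = 30°

1. ∠PSZ = 66°  [△ZSP]
2. ∠SXZ = 84°  [linear pair at X on SP]
3. ∠XSZ = 66°  [X on ray SP]
4. ∠SZX = 30°  [△ZSX]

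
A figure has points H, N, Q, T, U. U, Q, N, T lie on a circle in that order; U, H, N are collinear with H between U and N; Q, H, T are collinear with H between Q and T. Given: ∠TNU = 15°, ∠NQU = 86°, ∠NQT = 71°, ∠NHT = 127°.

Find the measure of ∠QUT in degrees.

∠QUT = 109°

1. ∠NTQ = 38°  [△NHT]
2. ∠QNT = 71°  [△QNT]
3. ∠QUT = 109°  [cyclic UQNT, opposite ∠U+∠N]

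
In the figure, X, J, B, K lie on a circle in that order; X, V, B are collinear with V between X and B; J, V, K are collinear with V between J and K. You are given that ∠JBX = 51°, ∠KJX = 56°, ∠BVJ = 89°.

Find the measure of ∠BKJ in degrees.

∠BKJ = 33°

1. ∠JKX = 51°  [same arc XJ]
2. ∠BJK = 40°  [△JVB]
3. ∠JXK = 73°  [△XJK]
4. ∠JBK = 107°  [cyclic XJBK, opposite ∠X+∠B]
5. ∠BKJ = 33°  [△JBK]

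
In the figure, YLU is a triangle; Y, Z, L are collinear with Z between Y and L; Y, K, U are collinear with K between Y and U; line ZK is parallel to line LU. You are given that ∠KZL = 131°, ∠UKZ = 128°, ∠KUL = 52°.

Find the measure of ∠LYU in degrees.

∠LYU = 79°

1. ∠KZY = 49°  [linear pair at Z on YL]
2. ∠LUY = 52°  [K on ray UY]
3. ∠ULY = 49°  [ZK∥LU, corresponding at Z]
4. ∠LYU = 79°  [△YLU]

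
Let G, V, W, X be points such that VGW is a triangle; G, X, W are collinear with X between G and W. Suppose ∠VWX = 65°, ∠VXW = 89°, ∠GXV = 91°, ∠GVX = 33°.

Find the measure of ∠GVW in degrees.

∠GVW = 59°

1. ∠GWV = 65°  [X on ray WG]
2. ∠VGX = 56°  [△VGX]
3. ∠VGW = 56°  [X on ray GW]
4. ∠GVW = 59°  [△VGW]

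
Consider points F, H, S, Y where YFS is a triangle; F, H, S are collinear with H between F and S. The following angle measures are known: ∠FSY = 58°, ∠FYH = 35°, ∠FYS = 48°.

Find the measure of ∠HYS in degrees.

1. ∠SFY = 74°  [△YFS]
2. ∠HSY = 58°  [H on ray SF]
3. ∠HFY = 74°  [H on ray FS]
4. ∠FHY = 71°  [△YFH]
5. ∠SHY = 109°  [linear pair at H on FS]
6. ∠HYS = 13°  [△YHS]

∠HYS = 13°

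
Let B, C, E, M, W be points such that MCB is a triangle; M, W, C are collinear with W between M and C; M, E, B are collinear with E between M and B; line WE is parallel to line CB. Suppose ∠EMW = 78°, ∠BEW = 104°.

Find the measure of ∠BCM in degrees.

1. ∠MEW = 76°  [linear pair at E on MB]
2. ∠EWM = 26°  [△MWE]
3. ∠BCM = 26°  [WE∥CB, corresponding at W]

∠BCM = 26°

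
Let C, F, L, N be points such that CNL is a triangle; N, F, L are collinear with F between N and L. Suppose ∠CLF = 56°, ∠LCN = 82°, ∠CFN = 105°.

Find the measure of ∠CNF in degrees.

1. ∠CLN = 56°  [F on ray LN]
2. ∠CNL = 42°  [△CNL]
3. ∠CNF = 42°  [F on ray NL]

∠CNF = 42°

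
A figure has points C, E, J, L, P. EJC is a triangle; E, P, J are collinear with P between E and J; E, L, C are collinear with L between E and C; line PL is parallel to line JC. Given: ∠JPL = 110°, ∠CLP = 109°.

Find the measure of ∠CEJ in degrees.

1. ∠EPL = 70°  [linear pair at P on EJ]
2. ∠ELP = 71°  [linear pair at L on EC]
3. ∠LEP = 39°  [△EPL]
4. ∠CEJ = 39°  [P on EJ, L on EC]

∠CEJ = 39°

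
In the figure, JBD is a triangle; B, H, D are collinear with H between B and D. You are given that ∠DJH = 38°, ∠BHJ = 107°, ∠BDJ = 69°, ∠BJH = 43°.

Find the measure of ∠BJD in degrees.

∠BJD = 81°

1. ∠HBJ = 30°  [△JBH]
2. ∠DBJ = 30°  [H on ray BD]
3. ∠BJD = 81°  [△JBD]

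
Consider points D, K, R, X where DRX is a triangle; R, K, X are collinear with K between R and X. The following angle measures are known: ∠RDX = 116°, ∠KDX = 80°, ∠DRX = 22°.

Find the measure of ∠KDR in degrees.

1. ∠DXR = 42°  [△DRX]
2. ∠DRK = 22°  [K on ray RX]
3. ∠DXK = 42°  [K on ray XR]
4. ∠DKX = 58°  [△DKX]
5. ∠DKR = 122°  [linear pair at K on RX]
6. ∠KDR = 36°  [△DRK]

∠KDR = 36°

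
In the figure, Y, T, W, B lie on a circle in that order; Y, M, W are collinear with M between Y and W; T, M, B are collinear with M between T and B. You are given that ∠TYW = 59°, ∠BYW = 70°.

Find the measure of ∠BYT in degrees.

∠BYT = 129°

1. ∠TBW = 59°  [same arc TW]
2. ∠BTW = 70°  [same arc WB]
3. ∠BWT = 51°  [△TWB]
4. ∠BYT = 129°  [cyclic YTWB, opposite ∠Y+∠W]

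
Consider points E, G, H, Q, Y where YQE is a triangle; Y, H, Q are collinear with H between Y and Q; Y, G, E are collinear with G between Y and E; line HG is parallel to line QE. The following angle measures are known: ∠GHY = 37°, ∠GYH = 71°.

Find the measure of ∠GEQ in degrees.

∠GEQ = 72°

1. ∠HGY = 72°  [△YHG]
2. ∠EGH = 108°  [linear pair at G on YE]
3. ∠GEQ = 72°  [HG∥QE, co-interior at E–G]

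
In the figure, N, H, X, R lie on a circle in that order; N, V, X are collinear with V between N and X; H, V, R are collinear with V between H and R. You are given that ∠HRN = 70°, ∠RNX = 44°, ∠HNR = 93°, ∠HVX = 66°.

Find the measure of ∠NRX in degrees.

∠NRX = 119°

1. ∠NHR = 17°  [△NHR]
2. ∠NXR = 17°  [same arc NR]
3. ∠NRX = 119°  [△NXR]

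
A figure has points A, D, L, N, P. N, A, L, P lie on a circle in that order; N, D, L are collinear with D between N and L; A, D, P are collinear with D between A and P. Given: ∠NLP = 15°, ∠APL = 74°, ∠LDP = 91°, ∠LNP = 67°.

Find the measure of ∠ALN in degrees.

∠ALN = 24°

1. ∠LPN = 98°  [△NLP]
2. ∠ANL = 74°  [same arc AL]
3. ∠LAN = 82°  [cyclic NALP, opposite ∠A+∠P]
4. ∠ALN = 24°  [△NAL]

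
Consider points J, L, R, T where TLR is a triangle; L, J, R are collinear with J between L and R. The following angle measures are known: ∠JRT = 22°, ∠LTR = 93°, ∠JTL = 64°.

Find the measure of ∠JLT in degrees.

1. ∠LRT = 22°  [J on ray RL]
2. ∠RLT = 65°  [△TLR]
3. ∠JLT = 65°  [J on ray LR]

∠JLT = 65°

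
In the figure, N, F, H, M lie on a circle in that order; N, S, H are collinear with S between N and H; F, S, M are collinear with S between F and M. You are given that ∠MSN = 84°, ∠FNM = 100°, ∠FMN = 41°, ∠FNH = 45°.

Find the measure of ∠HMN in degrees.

1. ∠HSM = 96°  [linear pair at S on NH]
2. ∠HNM = 55°  [△NSM]
3. ∠FMH = 45°  [same arc FH]
4. ∠MHN = 39°  [△HSM]
5. ∠HMN = 86°  [△NHM]

∠HMN = 86°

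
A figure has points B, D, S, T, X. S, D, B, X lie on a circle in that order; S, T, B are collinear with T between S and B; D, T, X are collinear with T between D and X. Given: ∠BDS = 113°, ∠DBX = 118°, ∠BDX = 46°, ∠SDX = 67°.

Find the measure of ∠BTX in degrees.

1. ∠BXD = 16°  [△DBX]
2. ∠SBX = 67°  [same arc SX]
3. ∠BTX = 97°  [△BTX]

∠BTX = 97°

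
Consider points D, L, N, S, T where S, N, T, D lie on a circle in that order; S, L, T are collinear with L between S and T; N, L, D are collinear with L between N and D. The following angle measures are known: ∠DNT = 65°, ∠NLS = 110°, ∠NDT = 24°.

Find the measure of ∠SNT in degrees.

1. ∠NLT = 70°  [linear pair at L on ST]
2. ∠NST = 24°  [same arc NT]
3. ∠NTS = 45°  [△NLT]
4. ∠SNT = 111°  [△SNT]

∠SNT = 111°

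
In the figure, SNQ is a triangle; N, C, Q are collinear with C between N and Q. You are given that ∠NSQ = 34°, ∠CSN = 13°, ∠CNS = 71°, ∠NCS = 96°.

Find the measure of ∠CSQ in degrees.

1. ∠QNS = 71°  [C on ray NQ]
2. ∠QCS = 84°  [linear pair at C on NQ]
3. ∠NQS = 75°  [△SNQ]
4. ∠CQS = 75°  [C on ray QN]
5. ∠CSQ = 21°  [△SCQ]

∠CSQ = 21°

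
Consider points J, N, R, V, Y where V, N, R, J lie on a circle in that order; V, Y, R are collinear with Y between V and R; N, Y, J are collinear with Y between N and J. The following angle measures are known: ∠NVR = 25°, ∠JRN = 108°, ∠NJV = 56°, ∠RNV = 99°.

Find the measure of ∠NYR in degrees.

1. ∠NJR = 25°  [same arc NR]
2. ∠NRV = 56°  [△VNR]
3. ∠JNR = 47°  [△NRJ]
4. ∠NYR = 77°  [△NYR]

∠NYR = 77°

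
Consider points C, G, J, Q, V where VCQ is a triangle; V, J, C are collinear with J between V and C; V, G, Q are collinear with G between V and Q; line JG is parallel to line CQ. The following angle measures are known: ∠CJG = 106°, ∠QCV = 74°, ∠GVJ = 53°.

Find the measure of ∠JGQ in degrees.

1. ∠GJV = 74°  [linear pair at J on VC]
2. ∠JGV = 53°  [△VJG]
3. ∠JGQ = 127°  [linear pair at G on VQ]

∠JGQ = 127°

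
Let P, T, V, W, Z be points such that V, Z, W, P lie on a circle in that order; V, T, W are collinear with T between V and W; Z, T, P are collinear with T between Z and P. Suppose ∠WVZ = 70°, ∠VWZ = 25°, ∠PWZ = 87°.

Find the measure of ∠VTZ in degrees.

1. ∠VPZ = 25°  [same arc VZ]
2. ∠PVZ = 93°  [cyclic VZWP, opposite ∠V+∠W]
3. ∠PZV = 62°  [△VZP]
4. ∠VTZ = 48°  [△VTZ]

∠VTZ = 48°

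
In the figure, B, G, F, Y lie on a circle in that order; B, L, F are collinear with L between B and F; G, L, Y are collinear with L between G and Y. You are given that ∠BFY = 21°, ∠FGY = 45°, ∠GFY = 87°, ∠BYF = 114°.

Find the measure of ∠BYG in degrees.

∠BYG = 66°

1. ∠BGY = 21°  [same arc BY]
2. ∠GBY = 93°  [cyclic BGFY, opposite ∠B+∠F]
3. ∠BYG = 66°  [△BGY]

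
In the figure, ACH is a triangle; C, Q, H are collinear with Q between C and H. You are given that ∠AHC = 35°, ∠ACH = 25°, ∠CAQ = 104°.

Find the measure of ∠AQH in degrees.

∠AQH = 129°

1. ∠ACQ = 25°  [Q on ray CH]
2. ∠AQC = 51°  [△ACQ]
3. ∠AQH = 129°  [linear pair at Q on CH]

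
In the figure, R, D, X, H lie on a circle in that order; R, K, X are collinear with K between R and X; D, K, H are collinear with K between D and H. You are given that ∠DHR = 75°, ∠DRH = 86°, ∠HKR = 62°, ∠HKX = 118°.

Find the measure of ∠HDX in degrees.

∠HDX = 43°

1. ∠DXR = 75°  [same arc RD]
2. ∠DKX = 62°  [vertical angles at K]
3. ∠HDX = 43°  [△DKX]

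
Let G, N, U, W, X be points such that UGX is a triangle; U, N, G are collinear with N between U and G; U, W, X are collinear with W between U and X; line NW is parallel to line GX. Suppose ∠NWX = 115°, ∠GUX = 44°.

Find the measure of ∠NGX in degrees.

1. ∠NWU = 65°  [linear pair at W on UX]
2. ∠NUW = 44°  [N on UG, W on UX]
3. ∠UNW = 71°  [△UNW]
4. ∠GNW = 109°  [linear pair at N on UG]
5. ∠NGX = 71°  [NW∥GX, co-interior at G–N]

∠NGX = 71°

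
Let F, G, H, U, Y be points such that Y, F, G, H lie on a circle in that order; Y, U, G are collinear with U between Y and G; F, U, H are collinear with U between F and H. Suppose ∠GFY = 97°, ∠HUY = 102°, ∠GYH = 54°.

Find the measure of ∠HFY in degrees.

∠HFY = 43°

1. ∠GHY = 83°  [cyclic YFGH, opposite ∠F+∠H]
2. ∠HGY = 43°  [△YGH]
3. ∠HFY = 43°  [same arc YH]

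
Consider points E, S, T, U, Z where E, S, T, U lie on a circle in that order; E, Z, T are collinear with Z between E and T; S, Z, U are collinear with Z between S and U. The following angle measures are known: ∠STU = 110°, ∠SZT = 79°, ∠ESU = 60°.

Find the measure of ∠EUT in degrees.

∠EUT = 69°

1. ∠SEU = 70°  [cyclic ESTU, opposite ∠E+∠T]
2. ∠EZU = 79°  [vertical angles at Z]
3. ∠ETU = 60°  [same arc EU]
4. ∠EUS = 50°  [△ESU]
5. ∠TEU = 51°  [△EZU]
6. ∠EUT = 69°  [△ETU]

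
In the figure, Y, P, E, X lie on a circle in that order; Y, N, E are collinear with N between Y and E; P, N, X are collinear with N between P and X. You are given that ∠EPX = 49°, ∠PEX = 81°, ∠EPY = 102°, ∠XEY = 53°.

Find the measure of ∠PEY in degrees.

∠PEY = 28°

1. ∠EXP = 50°  [△PEX]
2. ∠EYP = 50°  [same arc PE]
3. ∠PEY = 28°  [△YPE]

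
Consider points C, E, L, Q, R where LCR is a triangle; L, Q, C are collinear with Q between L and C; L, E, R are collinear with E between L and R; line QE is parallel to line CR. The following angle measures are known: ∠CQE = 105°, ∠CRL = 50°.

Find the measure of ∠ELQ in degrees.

∠ELQ = 55°

1. ∠EQL = 75°  [linear pair at Q on LC]
2. ∠LEQ = 50°  [QE∥CR, corresponding at E]
3. ∠ELQ = 55°  [△LQE]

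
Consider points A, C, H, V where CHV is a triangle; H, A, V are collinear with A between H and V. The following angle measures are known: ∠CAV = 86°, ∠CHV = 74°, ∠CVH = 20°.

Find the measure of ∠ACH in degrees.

1. ∠CAH = 94°  [linear pair at A on HV]
2. ∠AHC = 74°  [A on ray HV]
3. ∠ACH = 12°  [△CHA]

∠ACH = 12°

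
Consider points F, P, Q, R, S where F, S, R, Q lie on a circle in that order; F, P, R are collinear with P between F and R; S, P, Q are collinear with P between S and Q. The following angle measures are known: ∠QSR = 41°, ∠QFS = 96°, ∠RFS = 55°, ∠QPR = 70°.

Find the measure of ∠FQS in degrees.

1. ∠QFR = 41°  [same arc RQ]
2. ∠FPQ = 110°  [linear pair at P on FR]
3. ∠FQS = 29°  [△FPQ]

∠FQS = 29°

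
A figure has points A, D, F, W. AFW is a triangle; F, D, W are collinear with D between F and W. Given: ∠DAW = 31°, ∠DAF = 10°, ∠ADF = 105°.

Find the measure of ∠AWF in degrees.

1. ∠ADW = 75°  [linear pair at D on FW]
2. ∠AWD = 74°  [△ADW]
3. ∠AWF = 74°  [D on ray WF]

∠AWF = 74°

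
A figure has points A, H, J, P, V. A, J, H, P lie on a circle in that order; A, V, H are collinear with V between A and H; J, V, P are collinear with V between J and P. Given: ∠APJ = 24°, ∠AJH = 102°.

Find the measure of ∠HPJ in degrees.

1. ∠AHJ = 24°  [same arc AJ]
2. ∠HAJ = 54°  [△AJH]
3. ∠HPJ = 54°  [same arc JH]

∠HPJ = 54°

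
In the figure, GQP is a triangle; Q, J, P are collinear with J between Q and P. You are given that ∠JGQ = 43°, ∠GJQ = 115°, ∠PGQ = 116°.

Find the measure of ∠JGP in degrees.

1. ∠GQJ = 22°  [△GQJ]
2. ∠GJP = 65°  [linear pair at J on QP]
3. ∠GQP = 22°  [J on ray QP]
4. ∠GPQ = 42°  [△GQP]
5. ∠GPJ = 42°  [J on ray PQ]
6. ∠JGP = 73°  [△GJP]

∠JGP = 73°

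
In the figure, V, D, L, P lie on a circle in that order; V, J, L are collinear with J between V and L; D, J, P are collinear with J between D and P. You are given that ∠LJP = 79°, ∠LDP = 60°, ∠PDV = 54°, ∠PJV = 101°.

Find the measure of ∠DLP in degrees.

∠DLP = 73°

1. ∠PLV = 54°  [same arc VP]
2. ∠DPL = 47°  [△LJP]
3. ∠DLP = 73°  [△DLP]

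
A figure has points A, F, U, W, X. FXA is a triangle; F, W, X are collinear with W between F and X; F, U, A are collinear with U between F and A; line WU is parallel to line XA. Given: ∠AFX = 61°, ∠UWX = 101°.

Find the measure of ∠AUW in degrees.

∠AUW = 140°

1. ∠UFW = 61°  [W on FX, U on FA]
2. ∠FWU = 79°  [linear pair at W on FX]
3. ∠FUW = 40°  [△FWU]
4. ∠AUW = 140°  [linear pair at U on FA]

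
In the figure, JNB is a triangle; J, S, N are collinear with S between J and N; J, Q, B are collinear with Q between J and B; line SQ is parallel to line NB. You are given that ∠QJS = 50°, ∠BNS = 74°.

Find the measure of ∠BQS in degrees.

1. ∠BJN = 50°  [S on JN, Q on JB]
2. ∠BNJ = 74°  [S on ray NJ]
3. ∠JBN = 56°  [△JNB]
4. ∠JQS = 56°  [SQ∥NB, corresponding at Q]
5. ∠BQS = 124°  [linear pair at Q on JB]

∠BQS = 124°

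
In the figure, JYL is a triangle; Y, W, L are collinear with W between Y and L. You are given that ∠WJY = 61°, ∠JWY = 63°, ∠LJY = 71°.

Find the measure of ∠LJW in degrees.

1. ∠JYW = 56°  [△JYW]
2. ∠JWL = 117°  [linear pair at W on YL]
3. ∠JYL = 56°  [W on ray YL]
4. ∠JLY = 53°  [△JYL]
5. ∠JLW = 53°  [W on ray LY]
6. ∠LJW = 10°  [△JWL]

∠LJW = 10°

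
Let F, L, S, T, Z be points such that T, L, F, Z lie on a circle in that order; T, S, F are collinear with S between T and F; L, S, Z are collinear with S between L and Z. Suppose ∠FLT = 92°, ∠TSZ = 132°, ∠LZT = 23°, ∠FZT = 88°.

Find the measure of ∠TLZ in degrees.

1. ∠FTZ = 25°  [△TSZ]
2. ∠TFZ = 67°  [△TFZ]
3. ∠TLZ = 67°  [same arc TZ]

∠TLZ = 67°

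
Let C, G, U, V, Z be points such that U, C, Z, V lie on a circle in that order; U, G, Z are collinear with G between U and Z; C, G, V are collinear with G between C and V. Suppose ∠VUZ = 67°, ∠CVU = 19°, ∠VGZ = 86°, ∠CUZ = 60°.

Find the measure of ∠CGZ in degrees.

∠CGZ = 94°

1. ∠VCZ = 67°  [same arc ZV]
2. ∠CZU = 19°  [same arc UC]
3. ∠CGZ = 94°  [△CGZ]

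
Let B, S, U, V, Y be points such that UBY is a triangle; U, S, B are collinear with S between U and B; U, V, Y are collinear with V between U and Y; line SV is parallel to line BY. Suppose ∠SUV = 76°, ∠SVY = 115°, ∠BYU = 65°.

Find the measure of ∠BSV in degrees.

∠BSV = 141°

1. ∠SVU = 65°  [linear pair at V on UY]
2. ∠USV = 39°  [△USV]
3. ∠BSV = 141°  [linear pair at S on UB]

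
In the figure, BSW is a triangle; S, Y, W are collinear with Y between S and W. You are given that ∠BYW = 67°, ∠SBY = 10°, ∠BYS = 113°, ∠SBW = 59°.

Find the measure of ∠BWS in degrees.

∠BWS = 64°

1. ∠BSY = 57°  [△BSY]
2. ∠BSW = 57°  [Y on ray SW]
3. ∠BWS = 64°  [△BSW]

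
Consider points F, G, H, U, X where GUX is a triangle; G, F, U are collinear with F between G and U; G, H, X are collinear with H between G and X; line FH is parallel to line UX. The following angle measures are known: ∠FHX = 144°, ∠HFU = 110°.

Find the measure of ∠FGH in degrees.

1. ∠FHG = 36°  [linear pair at H on GX]
2. ∠GFH = 70°  [linear pair at F on GU]
3. ∠FGH = 74°  [△GFH]

∠FGH = 74°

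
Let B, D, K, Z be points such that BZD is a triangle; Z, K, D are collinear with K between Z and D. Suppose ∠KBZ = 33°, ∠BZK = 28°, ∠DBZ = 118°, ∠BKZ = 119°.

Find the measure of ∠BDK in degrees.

1. ∠BZD = 28°  [K on ray ZD]
2. ∠BDZ = 34°  [△BZD]
3. ∠BDK = 34°  [K on ray DZ]

∠BDK = 34°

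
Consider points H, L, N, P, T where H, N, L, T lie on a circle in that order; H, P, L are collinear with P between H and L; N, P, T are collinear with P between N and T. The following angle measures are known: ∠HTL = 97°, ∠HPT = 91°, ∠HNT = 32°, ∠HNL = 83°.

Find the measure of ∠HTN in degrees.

∠HTN = 38°

1. ∠HLT = 32°  [same arc HT]
2. ∠LHT = 51°  [△HLT]
3. ∠HTN = 38°  [△HPT]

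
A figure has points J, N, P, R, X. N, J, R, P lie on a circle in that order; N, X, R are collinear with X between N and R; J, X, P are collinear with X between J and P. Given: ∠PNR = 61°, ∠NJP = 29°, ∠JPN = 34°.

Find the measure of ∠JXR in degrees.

∠JXR = 85°

1. ∠PJR = 61°  [same arc RP]
2. ∠JRN = 34°  [same arc NJ]
3. ∠JXR = 85°  [△JXR]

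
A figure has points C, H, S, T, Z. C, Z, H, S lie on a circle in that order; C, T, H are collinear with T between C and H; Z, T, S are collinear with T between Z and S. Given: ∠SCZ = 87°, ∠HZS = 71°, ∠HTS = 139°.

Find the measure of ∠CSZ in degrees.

∠CSZ = 68°

1. ∠HCS = 71°  [same arc HS]
2. ∠CTS = 41°  [linear pair at T on CH]
3. ∠CSZ = 68°  [△CTS]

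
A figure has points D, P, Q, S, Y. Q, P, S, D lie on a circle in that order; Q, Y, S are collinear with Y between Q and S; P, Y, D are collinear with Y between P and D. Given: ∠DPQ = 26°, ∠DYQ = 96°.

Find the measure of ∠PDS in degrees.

∠PDS = 70°

1. ∠DSQ = 26°  [same arc QD]
2. ∠DYS = 84°  [linear pair at Y on QS]
3. ∠PDS = 70°  [△SYD]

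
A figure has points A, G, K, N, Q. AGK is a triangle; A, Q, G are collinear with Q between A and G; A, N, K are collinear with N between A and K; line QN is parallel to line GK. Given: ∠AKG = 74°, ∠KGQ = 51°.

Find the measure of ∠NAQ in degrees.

1. ∠AGK = 51°  [Q on ray GA]
2. ∠GAK = 55°  [△AGK]
3. ∠NAQ = 55°  [Q on AG, N on AK]

∠NAQ = 55°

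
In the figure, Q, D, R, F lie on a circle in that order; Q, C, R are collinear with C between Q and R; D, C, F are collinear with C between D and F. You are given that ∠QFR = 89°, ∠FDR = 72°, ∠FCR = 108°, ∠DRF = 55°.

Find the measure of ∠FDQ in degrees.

∠FDQ = 19°

1. ∠DFR = 53°  [△DRF]
2. ∠DCQ = 108°  [vertical angles at C]
3. ∠DQR = 53°  [same arc DR]
4. ∠FDQ = 19°  [△QCD]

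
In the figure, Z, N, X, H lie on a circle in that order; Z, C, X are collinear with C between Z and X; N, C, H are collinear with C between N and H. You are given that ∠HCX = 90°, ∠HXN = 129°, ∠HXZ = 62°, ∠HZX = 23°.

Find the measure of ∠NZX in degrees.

1. ∠NCZ = 90°  [vertical angles at C]
2. ∠HNZ = 62°  [same arc ZH]
3. ∠NZX = 28°  [△ZCN]

∠NZX = 28°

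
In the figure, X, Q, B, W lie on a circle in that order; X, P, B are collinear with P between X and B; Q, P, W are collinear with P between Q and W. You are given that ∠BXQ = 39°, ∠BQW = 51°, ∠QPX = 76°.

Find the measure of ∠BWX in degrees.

∠BWX = 64°

1. ∠BWQ = 39°  [same arc QB]
2. ∠BXW = 51°  [same arc BW]
3. ∠BPW = 76°  [vertical angles at P]
4. ∠WBX = 65°  [△BPW]
5. ∠BWX = 64°  [△XBW]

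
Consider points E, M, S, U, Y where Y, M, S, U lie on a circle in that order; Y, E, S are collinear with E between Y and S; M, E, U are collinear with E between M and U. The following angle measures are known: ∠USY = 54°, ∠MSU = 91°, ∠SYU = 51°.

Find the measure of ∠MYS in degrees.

1. ∠UMY = 54°  [same arc YU]
2. ∠SUY = 75°  [△YSU]
3. ∠MYU = 89°  [cyclic YMSU, opposite ∠Y+∠S]
4. ∠MUY = 37°  [△YMU]
5. ∠SMY = 105°  [cyclic YMSU, opposite ∠M+∠U]
6. ∠MSY = 37°  [same arc YM]
7. ∠MYS = 38°  [△YMS]

∠MYS = 38°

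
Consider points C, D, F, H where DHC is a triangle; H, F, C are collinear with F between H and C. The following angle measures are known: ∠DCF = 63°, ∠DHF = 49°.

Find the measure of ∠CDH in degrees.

1. ∠DCH = 63°  [F on ray CH]
2. ∠CHD = 49°  [F on ray HC]
3. ∠CDH = 68°  [△DHC]

∠CDH = 68°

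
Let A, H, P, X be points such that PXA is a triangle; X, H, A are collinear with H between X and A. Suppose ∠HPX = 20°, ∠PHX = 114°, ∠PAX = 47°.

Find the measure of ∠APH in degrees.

∠APH = 67°

1. ∠AHP = 66°  [linear pair at H on XA]
2. ∠HAP = 47°  [H on ray AX]
3. ∠APH = 67°  [△PHA]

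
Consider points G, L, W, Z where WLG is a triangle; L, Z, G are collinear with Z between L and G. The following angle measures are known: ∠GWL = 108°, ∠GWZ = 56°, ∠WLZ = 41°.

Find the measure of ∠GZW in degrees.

∠GZW = 93°

1. ∠GLW = 41°  [Z on ray LG]
2. ∠LGW = 31°  [△WLG]
3. ∠WGZ = 31°  [Z on ray GL]
4. ∠GZW = 93°  [△WZG]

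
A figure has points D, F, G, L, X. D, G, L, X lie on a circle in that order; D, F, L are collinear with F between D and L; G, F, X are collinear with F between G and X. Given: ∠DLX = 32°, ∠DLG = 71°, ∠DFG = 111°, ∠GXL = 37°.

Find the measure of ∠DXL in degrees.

1. ∠LFX = 111°  [△LFX]
2. ∠DXG = 71°  [same arc DG]
3. ∠DFX = 69°  [linear pair at F on DL]
4. ∠LDX = 40°  [△DFX]
5. ∠DXL = 108°  [△DLX]

∠DXL = 108°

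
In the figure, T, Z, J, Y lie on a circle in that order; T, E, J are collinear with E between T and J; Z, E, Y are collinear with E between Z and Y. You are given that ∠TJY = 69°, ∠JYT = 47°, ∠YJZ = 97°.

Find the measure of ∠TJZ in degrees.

1. ∠TZY = 69°  [same arc TY]
2. ∠YTZ = 83°  [cyclic TZJY, opposite ∠T+∠J]
3. ∠TYZ = 28°  [△TZY]
4. ∠TJZ = 28°  [same arc TZ]

∠TJZ = 28°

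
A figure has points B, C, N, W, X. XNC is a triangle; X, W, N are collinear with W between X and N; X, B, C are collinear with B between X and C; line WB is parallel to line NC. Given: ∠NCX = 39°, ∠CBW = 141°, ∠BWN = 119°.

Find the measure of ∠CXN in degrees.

1. ∠WBX = 39°  [WB∥NC, corresponding at B]
2. ∠BWX = 61°  [linear pair at W on XN]
3. ∠BXW = 80°  [△XWB]
4. ∠CXN = 80°  [W on XN, B on XC]

∠CXN = 80°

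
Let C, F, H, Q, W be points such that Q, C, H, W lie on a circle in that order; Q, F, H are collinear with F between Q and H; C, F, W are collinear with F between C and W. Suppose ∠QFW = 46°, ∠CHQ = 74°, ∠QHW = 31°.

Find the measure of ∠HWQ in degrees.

1. ∠CWQ = 74°  [same arc QC]
2. ∠HQW = 60°  [△QFW]
3. ∠HWQ = 89°  [△QHW]

∠HWQ = 89°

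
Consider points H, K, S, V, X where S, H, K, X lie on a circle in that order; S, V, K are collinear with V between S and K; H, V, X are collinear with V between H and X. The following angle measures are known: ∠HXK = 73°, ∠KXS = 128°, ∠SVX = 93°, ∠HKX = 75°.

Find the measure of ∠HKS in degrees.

∠HKS = 55°

1. ∠HSK = 73°  [same arc HK]
2. ∠KHS = 52°  [cyclic SHKX, opposite ∠H+∠X]
3. ∠HKS = 55°  [△SHK]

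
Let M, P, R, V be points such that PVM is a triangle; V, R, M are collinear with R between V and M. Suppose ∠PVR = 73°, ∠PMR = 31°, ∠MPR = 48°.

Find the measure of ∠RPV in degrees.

1. ∠MRP = 101°  [△PRM]
2. ∠PRV = 79°  [linear pair at R on VM]
3. ∠RPV = 28°  [△PVR]

∠RPV = 28°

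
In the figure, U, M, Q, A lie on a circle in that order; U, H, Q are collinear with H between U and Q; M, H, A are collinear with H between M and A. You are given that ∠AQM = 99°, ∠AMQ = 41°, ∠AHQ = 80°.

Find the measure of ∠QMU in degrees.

∠QMU = 101°

1. ∠MAQ = 40°  [△MQA]
2. ∠AUQ = 41°  [same arc QA]
3. ∠AQU = 60°  [△QHA]
4. ∠QAU = 79°  [△UQA]
5. ∠QMU = 101°  [cyclic UMQA, opposite ∠M+∠A]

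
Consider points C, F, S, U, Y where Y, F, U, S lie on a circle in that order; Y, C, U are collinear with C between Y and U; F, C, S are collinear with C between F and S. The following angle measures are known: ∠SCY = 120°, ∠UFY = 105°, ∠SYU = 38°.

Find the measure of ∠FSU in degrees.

∠FSU = 53°

1. ∠SCU = 60°  [linear pair at C on YU]
2. ∠USY = 75°  [cyclic YFUS, opposite ∠F+∠S]
3. ∠SUY = 67°  [△YUS]
4. ∠FSU = 53°  [△UCS]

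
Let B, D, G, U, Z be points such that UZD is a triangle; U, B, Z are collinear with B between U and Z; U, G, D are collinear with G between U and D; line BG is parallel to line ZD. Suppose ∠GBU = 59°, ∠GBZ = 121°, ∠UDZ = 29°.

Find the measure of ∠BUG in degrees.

∠BUG = 92°

1. ∠DZU = 59°  [BG∥ZD, corresponding at B]
2. ∠DUZ = 92°  [△UZD]
3. ∠BUG = 92°  [B on UZ, G on UD]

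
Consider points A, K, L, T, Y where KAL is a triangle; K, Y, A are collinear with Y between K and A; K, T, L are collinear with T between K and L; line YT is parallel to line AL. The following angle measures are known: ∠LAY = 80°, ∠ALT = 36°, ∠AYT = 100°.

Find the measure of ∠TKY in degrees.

1. ∠ALK = 36°  [T on ray LK]
2. ∠KYT = 80°  [linear pair at Y on KA]
3. ∠KTY = 36°  [YT∥AL, corresponding at T]
4. ∠TKY = 64°  [△KYT]

∠TKY = 64°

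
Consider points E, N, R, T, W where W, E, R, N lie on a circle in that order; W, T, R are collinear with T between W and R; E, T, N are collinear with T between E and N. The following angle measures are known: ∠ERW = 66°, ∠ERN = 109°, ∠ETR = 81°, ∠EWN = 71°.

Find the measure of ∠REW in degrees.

1. ∠NER = 33°  [△ETR]
2. ∠ENR = 38°  [△ERN]
3. ∠EWR = 38°  [same arc ER]
4. ∠REW = 76°  [△WER]

∠REW = 76°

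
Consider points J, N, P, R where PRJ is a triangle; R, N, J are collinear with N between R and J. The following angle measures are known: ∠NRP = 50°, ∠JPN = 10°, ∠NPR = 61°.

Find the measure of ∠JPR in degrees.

∠JPR = 71°

1. ∠PNR = 69°  [△PRN]
2. ∠JRP = 50°  [N on ray RJ]
3. ∠JNP = 111°  [linear pair at N on RJ]
4. ∠NJP = 59°  [△PNJ]
5. ∠PJR = 59°  [N on ray JR]
6. ∠JPR = 71°  [△PRJ]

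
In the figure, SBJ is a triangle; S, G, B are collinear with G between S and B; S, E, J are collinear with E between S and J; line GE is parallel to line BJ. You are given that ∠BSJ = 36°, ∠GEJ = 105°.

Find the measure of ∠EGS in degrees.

1. ∠ESG = 36°  [G on SB, E on SJ]
2. ∠GES = 75°  [linear pair at E on SJ]
3. ∠EGS = 69°  [△SGE]

∠EGS = 69°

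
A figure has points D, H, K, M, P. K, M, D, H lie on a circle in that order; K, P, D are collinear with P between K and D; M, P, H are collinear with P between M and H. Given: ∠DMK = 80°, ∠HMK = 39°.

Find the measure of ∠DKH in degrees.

1. ∠DHK = 100°  [cyclic KMDH, opposite ∠M+∠H]
2. ∠HDK = 39°  [same arc KH]
3. ∠DKH = 41°  [△KDH]

∠DKH = 41°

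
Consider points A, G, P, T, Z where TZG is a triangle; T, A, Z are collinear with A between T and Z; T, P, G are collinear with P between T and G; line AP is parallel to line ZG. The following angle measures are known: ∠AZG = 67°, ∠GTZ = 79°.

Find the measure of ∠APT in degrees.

1. ∠GZT = 67°  [A on ray ZT]
2. ∠TGZ = 34°  [△TZG]
3. ∠APT = 34°  [AP∥ZG, corresponding at P]

∠APT = 34°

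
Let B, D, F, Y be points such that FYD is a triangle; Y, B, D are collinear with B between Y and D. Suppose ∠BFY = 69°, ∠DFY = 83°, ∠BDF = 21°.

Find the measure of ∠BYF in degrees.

∠BYF = 76°

1. ∠FDY = 21°  [B on ray DY]
2. ∠DYF = 76°  [△FYD]
3. ∠BYF = 76°  [B on ray YD]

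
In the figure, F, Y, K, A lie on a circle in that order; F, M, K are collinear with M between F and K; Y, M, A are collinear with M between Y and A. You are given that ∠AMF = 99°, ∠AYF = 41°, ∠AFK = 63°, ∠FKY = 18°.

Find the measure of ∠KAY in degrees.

∠KAY = 58°

1. ∠AMK = 81°  [linear pair at M on FK]
2. ∠AKF = 41°  [same arc FA]
3. ∠KAY = 58°  [△KMA]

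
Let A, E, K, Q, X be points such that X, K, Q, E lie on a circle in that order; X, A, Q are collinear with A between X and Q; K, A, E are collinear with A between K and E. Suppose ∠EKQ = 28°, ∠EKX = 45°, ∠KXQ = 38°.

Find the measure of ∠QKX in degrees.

∠QKX = 73°

1. ∠EXQ = 28°  [same arc QE]
2. ∠EQX = 45°  [same arc XE]
3. ∠QEX = 107°  [△XQE]
4. ∠QKX = 73°  [cyclic XKQE, opposite ∠K+∠E]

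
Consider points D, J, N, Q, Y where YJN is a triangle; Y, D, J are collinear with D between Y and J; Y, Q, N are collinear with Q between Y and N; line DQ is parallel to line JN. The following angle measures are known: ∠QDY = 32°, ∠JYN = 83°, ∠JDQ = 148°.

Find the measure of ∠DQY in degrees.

1. ∠NJY = 32°  [DQ∥JN, corresponding at D]
2. ∠JNY = 65°  [△YJN]
3. ∠DQY = 65°  [DQ∥JN, corresponding at Q]

∠DQY = 65°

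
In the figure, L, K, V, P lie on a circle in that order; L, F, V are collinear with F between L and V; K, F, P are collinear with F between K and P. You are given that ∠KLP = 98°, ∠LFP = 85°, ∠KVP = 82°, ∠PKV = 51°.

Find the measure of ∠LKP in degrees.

1. ∠KFV = 85°  [vertical angles at F]
2. ∠KPV = 47°  [△KVP]
3. ∠KFL = 95°  [linear pair at F on LV]
4. ∠KLV = 47°  [same arc KV]
5. ∠LKP = 38°  [△LFK]

∠LKP = 38°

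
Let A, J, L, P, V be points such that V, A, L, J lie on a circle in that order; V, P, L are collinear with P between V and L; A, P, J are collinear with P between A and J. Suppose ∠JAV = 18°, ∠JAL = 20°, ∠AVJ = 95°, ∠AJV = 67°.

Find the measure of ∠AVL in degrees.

∠AVL = 75°

1. ∠ALJ = 85°  [cyclic VALJ, opposite ∠V+∠L]
2. ∠AJL = 75°  [△ALJ]
3. ∠AVL = 75°  [same arc AL]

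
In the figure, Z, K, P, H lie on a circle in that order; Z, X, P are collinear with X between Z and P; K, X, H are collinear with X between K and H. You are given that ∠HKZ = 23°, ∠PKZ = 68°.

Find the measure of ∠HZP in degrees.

1. ∠HPZ = 23°  [same arc ZH]
2. ∠PHZ = 112°  [cyclic ZKPH, opposite ∠K+∠H]
3. ∠HZP = 45°  [△ZPH]

∠HZP = 45°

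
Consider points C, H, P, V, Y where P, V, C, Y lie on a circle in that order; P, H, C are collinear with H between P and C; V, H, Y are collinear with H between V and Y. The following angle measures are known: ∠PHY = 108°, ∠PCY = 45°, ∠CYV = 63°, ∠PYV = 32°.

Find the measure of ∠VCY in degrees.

1. ∠PVY = 45°  [same arc PY]
2. ∠VPY = 103°  [△PVY]
3. ∠VCY = 77°  [cyclic PVCY, opposite ∠P+∠C]

∠VCY = 77°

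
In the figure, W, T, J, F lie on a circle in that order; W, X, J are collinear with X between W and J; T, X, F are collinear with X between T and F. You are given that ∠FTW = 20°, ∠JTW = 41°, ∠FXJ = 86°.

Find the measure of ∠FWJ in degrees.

1. ∠FJW = 20°  [same arc WF]
2. ∠JFW = 139°  [cyclic WTJF, opposite ∠T+∠F]
3. ∠FWJ = 21°  [△WJF]

∠FWJ = 21°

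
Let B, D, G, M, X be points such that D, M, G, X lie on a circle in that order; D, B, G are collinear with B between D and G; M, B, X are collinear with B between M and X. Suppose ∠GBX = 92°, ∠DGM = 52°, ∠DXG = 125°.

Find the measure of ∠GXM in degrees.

∠GXM = 73°

1. ∠DMG = 55°  [cyclic DMGX, opposite ∠M+∠X]
2. ∠GDM = 73°  [△DMG]
3. ∠GXM = 73°  [same arc MG]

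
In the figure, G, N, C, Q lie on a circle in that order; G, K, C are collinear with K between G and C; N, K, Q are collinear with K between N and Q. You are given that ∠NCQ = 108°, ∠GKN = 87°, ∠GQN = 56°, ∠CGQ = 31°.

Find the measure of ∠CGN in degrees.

∠CGN = 41°

1. ∠NGQ = 72°  [cyclic GNCQ, opposite ∠G+∠C]
2. ∠GNQ = 52°  [△GNQ]
3. ∠CGN = 41°  [△GKN]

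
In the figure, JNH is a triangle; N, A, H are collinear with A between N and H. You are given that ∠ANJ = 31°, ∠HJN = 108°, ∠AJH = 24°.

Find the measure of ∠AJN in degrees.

1. ∠HNJ = 31°  [A on ray NH]
2. ∠JHN = 41°  [△JNH]
3. ∠AHJ = 41°  [A on ray HN]
4. ∠HAJ = 115°  [△JAH]
5. ∠JAN = 65°  [linear pair at A on NH]
6. ∠AJN = 84°  [△JNA]

∠AJN = 84°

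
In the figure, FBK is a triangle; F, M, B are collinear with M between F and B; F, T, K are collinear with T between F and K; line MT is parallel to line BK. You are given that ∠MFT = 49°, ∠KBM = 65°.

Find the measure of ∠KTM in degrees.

∠KTM = 114°

1. ∠BFK = 49°  [M on FB, T on FK]
2. ∠FBK = 65°  [M on ray BF]
3. ∠BKF = 66°  [△FBK]
4. ∠FTM = 66°  [MT∥BK, corresponding at T]
5. ∠KTM = 114°  [linear pair at T on FK]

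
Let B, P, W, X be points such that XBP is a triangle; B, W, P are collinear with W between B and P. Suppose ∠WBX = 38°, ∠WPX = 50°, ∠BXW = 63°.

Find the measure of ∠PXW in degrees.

∠PXW = 29°

1. ∠BWX = 79°  [△XBW]
2. ∠PWX = 101°  [linear pair at W on BP]
3. ∠PXW = 29°  [△XWP]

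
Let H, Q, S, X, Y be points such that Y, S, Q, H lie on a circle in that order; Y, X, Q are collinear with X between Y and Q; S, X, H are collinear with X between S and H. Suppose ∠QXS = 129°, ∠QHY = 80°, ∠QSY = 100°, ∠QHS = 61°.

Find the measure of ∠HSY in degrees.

∠HSY = 68°

1. ∠SXY = 51°  [linear pair at X on YQ]
2. ∠QYS = 61°  [same arc SQ]
3. ∠HSY = 68°  [△YXS]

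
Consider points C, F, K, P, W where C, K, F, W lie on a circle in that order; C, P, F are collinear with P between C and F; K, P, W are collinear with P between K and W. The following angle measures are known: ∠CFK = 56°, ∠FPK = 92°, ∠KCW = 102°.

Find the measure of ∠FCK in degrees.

1. ∠CWK = 56°  [same arc CK]
2. ∠CPK = 88°  [linear pair at P on CF]
3. ∠CKW = 22°  [△CKW]
4. ∠FCK = 70°  [△CPK]

∠FCK = 70°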